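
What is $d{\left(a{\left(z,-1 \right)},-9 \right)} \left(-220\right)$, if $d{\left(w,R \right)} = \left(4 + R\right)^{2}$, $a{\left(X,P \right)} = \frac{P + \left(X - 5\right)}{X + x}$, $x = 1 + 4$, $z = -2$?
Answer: $-5500$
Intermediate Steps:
$x = 5$
$a{\left(X,P \right)} = \frac{-5 + P + X}{5 + X}$ ($a{\left(X,P \right)} = \frac{P + \left(X - 5\right)}{X + 5} = \frac{P + \left(-5 + X\right)}{5 + X} = \frac{-5 + P + X}{5 + X}$)
$d{\left(a{\left(z,-1 \right)},-9 \right)} \left(-220\right) = \left(4 - 9\right)^{2} \left(-220\right) = \left(-5\right)^{2} \left(-220\right) = 25 \left(-220\right) = -5500$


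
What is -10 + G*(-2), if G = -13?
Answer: 16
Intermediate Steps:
-10 + G*(-2) = -10 - 13*(-2) = -10 + 26 = 16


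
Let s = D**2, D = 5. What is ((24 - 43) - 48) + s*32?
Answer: 733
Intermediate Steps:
s = 25 (s = 5**2 = 25)
((24 - 43) - 48) + s*32 = ((24 - 43) - 48) + 25*32 = (-19 - 48) + 800 = -67 + 800 = 733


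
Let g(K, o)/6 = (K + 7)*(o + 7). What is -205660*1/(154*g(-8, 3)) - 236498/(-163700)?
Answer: 32010521/1350525 ≈ 23.702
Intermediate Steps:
g(K, o) = 6*(7 + K)*(7 + o) (g(K, o) = 6*((K + 7)*(o + 7)) = 6*((7 + K)*(7 + o)) = 6*(7 + K)*(7 + o))
-205660*1/(154*g(-8, 3)) - 236498/(-163700) = -205660*1/(154*(294 + 42*(-8) + 42*3 + 6*(-8)*3)) - 236498/(-163700) = -205660*1/(154*(294 - 336 + 126 - 144)) - 236498*(-1/163700) = -205660/(-60*(-14)*(-11)) + 118249/81850 = -205660/(840*(-11)) + 118249/81850 = -205660/(-9240) + 118249/81850 = -205660*(-1/9240) + 118249/81850 = 1469/66 + 118249/81850 = 32010521/1350525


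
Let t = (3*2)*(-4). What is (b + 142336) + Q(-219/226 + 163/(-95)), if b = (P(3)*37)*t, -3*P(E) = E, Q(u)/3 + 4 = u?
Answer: 3074588711/21470 ≈ 1.4320e+5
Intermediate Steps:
Q(u) = -12 + 3*u
P(E) = -E/3
t = -24 (t = 6*(-4) = -24)
b = 888 (b = (-1/3*3*37)*(-24) = -1*37*(-24) = -37*(-24) = 888)
(b + 142336) + Q(-219/226 + 163/(-95)) = (888 + 142336) + (-12 + 3*(-219/226 + 163/(-95))) = 143224 + (-12 + 3*(-219*1/226 + 163*(-1/95))) = 143224 + (-12 + 3*(-219/226 - 163/95)) = 143224 + (-12 + 3*(-57643/21470)) = 143224 + (-12 - 172929/21470) = 143224 - 430569/21470 = 3074588711/21470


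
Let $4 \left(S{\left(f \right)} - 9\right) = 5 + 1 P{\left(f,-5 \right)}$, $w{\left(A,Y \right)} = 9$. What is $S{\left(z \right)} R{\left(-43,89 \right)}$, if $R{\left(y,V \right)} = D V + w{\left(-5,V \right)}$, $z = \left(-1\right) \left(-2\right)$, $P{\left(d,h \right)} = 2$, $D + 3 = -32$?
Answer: $- \frac{66779}{2} \approx -33390.0$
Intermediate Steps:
$D = -35$ ($D = -3 - 32 = -35$)
$z = 2$
$R{\left(y,V \right)} = 9 - 35 V$ ($R{\left(y,V \right)} = - 35 V + 9 = 9 - 35 V$)
$S{\left(f \right)} = \frac{43}{4}$ ($S{\left(f \right)} = 9 + \frac{5 + 1 \cdot 2}{4} = 9 + \frac{5 + 2}{4} = 9 + \frac{1}{4} \cdot 7 = 9 + \frac{7}{4} = \frac{43}{4}$)
$S{\left(z \right)} R{\left(-43,89 \right)} = \frac{43 \left(9 - 3115\right)}{4} = \frac{43}{4} \left(-3106\right) = - \frac{66779}{2}$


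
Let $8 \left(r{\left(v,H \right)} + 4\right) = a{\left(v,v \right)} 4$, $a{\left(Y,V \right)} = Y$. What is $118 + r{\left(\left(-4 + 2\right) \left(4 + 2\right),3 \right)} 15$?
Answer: $-32$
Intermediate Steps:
$r{\left(v,H \right)} = -4 + \frac{v}{2}$ ($r{\left(v,H \right)} = -4 + \frac{v 4}{8} = -4 + \frac{4 v}{8} = -4 + \frac{v}{2}$)
$118 + r{\left(\left(-4 + 2\right) \left(4 + 2\right),3 \right)} 15 = 118 + \left(-4 + \frac{\left(-4 + 2\right) \left(4 + 2\right)}{2}\right) 15 = 118 + \left(-4 + \frac{\left(-2\right) 6}{2}\right) 15 = 118 + \left(-4 + \frac{1}{2} \left(-12\right)\right) 15 = 118 + \left(-4 - 6\right) 15 = 118 - 150 = -32$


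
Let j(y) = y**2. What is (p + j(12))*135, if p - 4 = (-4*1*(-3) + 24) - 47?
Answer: 18495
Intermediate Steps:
p = -7 (p = 4 + ((-4*1*(-3) + 24) - 47) = 4 + ((-4*(-3) + 24) - 47) = 4 + ((12 + 24) - 47) = 4 + (36 - 47) = 4 - 11 = -7)
(p + j(12))*135 = (-7 + 12**2)*135 = (-7 + 144)*135 = 137*135 = 18495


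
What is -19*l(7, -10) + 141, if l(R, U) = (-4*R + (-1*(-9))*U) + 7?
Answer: 2250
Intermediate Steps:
l(R, U) = 7 - 4*R + 9*U (l(R, U) = (-4*R + 9*U) + 7 = 7 - 4*R + 9*U)
-19*l(7, -10) + 141 = -19*(7 - 4*7 + 9*(-10)) + 141 = -19*(7 - 28 - 90) + 141 = -19*(-111) + 141 = 2109 + 141 = 2250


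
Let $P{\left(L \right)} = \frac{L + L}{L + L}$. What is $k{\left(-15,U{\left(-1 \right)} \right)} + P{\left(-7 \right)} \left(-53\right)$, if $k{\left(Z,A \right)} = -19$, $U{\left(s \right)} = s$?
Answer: $-72$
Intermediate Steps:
$P{\left(L \right)} = 1$ ($P{\left(L \right)} = \frac{2 L}{2 L} = 2 L \frac{1}{2 L} = 1$)
$k{\left(-15,U{\left(-1 \right)} \right)} + P{\left(-7 \right)} \left(-53\right) = -19 + 1 \left(-53\right) = -19 - 53 = -72$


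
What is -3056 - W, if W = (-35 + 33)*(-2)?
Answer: -3060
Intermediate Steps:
W = 4 (W = -2*(-2) = 4)
-3056 - W = -3056 - 1*4 = -3056 - 4 = -3060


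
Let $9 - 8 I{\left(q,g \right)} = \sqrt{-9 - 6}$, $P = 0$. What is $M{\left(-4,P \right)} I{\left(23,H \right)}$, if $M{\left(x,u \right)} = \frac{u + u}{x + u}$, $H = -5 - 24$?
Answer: $0$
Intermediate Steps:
$H = -29$ ($H = -5 - 24 = -29$)
$M{\left(x,u \right)} = \frac{2 u}{u + x}$
$I{\left(q,g \right)} = \frac{9}{8} - \frac{i \sqrt{15}}{8}$ ($I{\left(q,g \right)} = \frac{9}{8} - \frac{\sqrt{-9 - 6}}{8} = \frac{9}{8} - \frac{\sqrt{-15}}{8} = \frac{9}{8} - \frac{i \sqrt{15}}{8}$)
$M{\left(-4,P \right)} I{\left(23,H \right)} = 2 \cdot 0 \frac{1}{0 - 4} \left(\frac{9}{8} - \frac{i \sqrt{15}}{8}\right) = 2 \cdot 0 \frac{1}{-4} \left(\frac{9}{8} - \frac{i \sqrt{15}}{8}\right) = 2 \cdot 0 \left(- \frac{1}{4}\right) \left(\frac{9}{8} - \frac{i \sqrt{15}}{8}\right) = 0 \left(\frac{9}{8} - \frac{i \sqrt{15}}{8}\right) = 0$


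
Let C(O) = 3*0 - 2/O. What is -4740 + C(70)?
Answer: -165901/35 ≈ -4740.0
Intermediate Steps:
C(O) = -2/O (C(O) = 0 - 2/O = -2/O)
-4740 + C(70) = -4740 - 2/70 = -4740 - 2*1/70 = -4740 - 1/35 = -165901/35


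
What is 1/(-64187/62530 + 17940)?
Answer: 62530/1121724013 ≈ 5.5745e-5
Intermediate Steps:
1/(-64187/62530 + 17940) = 1/(1121724013/62530) = 62530/1121724013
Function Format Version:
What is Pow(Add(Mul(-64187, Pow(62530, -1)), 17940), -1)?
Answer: Rational(62530, 1121724013) ≈ 5.5745e-5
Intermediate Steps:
Pow(Add(Mul(-64187, Pow(62530, -1)), 17940), -1) = Pow(Add(Mul(-64187, Rational(1, 62530)), 17940), -1) = Pow(Add(Rational(-64187, 62530), 17940), -1) = Pow(Rational(1121724013, 62530), -1) = Rational(62530, 1121724013)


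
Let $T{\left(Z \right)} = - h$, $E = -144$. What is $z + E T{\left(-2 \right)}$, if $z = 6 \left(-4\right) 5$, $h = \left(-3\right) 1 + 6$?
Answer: $312$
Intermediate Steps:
$h = 3$ ($h = -3 + 6 = 3$)
$T{\left(Z \right)} = -3$ ($T{\left(Z \right)} = \left(-1\right) 3 = -3$)
$z = -120$ ($z = \left(-24\right) 5 = -120$)
$z + E T{\left(-2 \right)} = -120 - -432 = -120 + 432 = 312$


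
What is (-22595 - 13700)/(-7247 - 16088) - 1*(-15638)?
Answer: 72989805/4667 ≈ 15640.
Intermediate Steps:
(-22595 - 13700)/(-7247 - 16088) - 1*(-15638) = -36295/(-23335) + 15638 = -36295*(-1/23335) + 15638 = 7259/4667 + 15638 = 72989805/4667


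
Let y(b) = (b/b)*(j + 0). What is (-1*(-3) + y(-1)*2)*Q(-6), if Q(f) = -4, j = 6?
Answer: -60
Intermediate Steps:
y(b) = 6 (y(b) = (b/b)*(6 + 0) = 1*6 = 6)
(-1*(-3) + y(-1)*2)*Q(-6) = (-1*(-3) + 6*2)*(-4) = (3 + 12)*(-4) = 15*(-4) = -60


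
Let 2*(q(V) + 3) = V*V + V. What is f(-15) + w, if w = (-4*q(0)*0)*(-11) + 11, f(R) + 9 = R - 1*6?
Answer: -19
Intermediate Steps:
q(V) = -3 + V/2 + V²/2 (q(V) = -3 + (V*V + V)/2 = -3 + (V² + V)/2 = -3 + (V + V²)/2 = -3 + (V/2 + V²/2) = -3 + V/2 + V²/2)
f(R) = -15 + R (f(R) = -9 + (R - 1*6) = -9 + (R - 6) = -9 + (-6 + R) = -15 + R)
w = 11 (w = (-4*(-3 + (½)*0 + (½)*0²)*0)*(-11) + 11 = (-4*(-3 + 0 + (½)*0)*0)*(-11) + 11 = (-4*(-3 + 0 + 0)*0)*(-11) + 11 = (-4*(-3)*0)*(-11) + 11 = (12*0)*(-11) + 11 = 0*(-11) + 11 = 0 + 11 = 11)
f(-15) + w = (-15 - 15) + 11 = -30 + 11 = -19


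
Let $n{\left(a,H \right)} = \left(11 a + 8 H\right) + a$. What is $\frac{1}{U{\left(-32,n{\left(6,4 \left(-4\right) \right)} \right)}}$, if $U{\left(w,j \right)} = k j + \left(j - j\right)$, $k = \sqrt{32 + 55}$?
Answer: $- \frac{\sqrt{87}}{4872} \approx -0.0019145$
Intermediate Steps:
$n{\left(a,H \right)} = 8 H + 12 a$ ($n{\left(a,H \right)} = \left(8 H + 11 a\right) + a = 8 H + 12 a$)
$k = \sqrt{87} \approx 9.3274$
$U{\left(w,j \right)} = j \sqrt{87}$ ($U{\left(w,j \right)} = \sqrt{87} j + \left(j - j\right) = j \sqrt{87} + 0 = j \sqrt{87}$)
$\frac{1}{U{\left(-32,n{\left(6,4 \left(-4\right) \right)} \right)}} = \frac{1}{\left(8 \cdot 4 \left(-4\right) + 12 \cdot 6\right) \sqrt{87}} = \frac{1}{\left(8 \left(-16\right) + 72\right) \sqrt{87}} = \frac{1}{\left(-128 + 72\right) \sqrt{87}} = \frac{1}{\left(-56\right) \sqrt{87}} = - \frac{\sqrt{87}}{4872}$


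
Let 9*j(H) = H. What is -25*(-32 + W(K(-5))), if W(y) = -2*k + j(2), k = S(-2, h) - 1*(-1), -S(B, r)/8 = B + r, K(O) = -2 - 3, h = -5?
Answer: 32800/9 ≈ 3644.4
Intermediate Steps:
K(O) = -5
j(H) = H/9
S(B, r) = -8*B - 8*r (S(B, r) = -8*(B + r) = -8*B - 8*r)
k = 57 (k = (-8*(-2) - 8*(-5)) - 1*(-1) = (16 + 40) + 1 = 56 + 1 = 57)
W(y) = -1024/9 (W(y) = -2*57 + (1/9)*2 = -114 + 2/9 = -1024/9)
-25*(-32 + W(K(-5))) = -25*(-32 - 1024/9) = -25*(-1312/9) = 32800/9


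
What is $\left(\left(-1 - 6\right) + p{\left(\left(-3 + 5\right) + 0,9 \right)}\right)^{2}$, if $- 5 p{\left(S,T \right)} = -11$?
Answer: $\frac{576}{25} \approx 23.04$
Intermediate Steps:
$p{\left(S,T \right)} = \frac{11}{5}$ ($p{\left(S,T \right)} = \left(- \frac{1}{5}\right) \left(-11\right) = \frac{11}{5}$)
$\left(\left(-1 - 6\right) + p{\left(\left(-3 + 5\right) + 0,9 \right)}\right)^{2} = \left(\left(-1 - 6\right) + \frac{11}{5}\right)^{2} = \left(-7 + \frac{11}{5}\right)^{2} = \left(- \frac{24}{5}\right)^{2} = \frac{576}{25}$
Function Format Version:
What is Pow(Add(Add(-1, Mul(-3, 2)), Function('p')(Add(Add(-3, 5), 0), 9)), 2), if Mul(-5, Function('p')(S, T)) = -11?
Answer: Rational(576, 25) ≈ 23.040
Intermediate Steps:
Function('p')(S, T) = Rational(11, 5) (Function('p')(S, T) = Mul(Rational(-1, 5), -11) = Rational(11, 5))
Pow(Add(Add(-1, Mul(-3, 2)), Function('p')(Add(Add(-3, 5), 0), 9)), 2) = Pow(Add(Add(-1, Mul(-3, 2)), Rational(11, 5)), 2) = Pow(Add(Add(-1, -6), Rational(11, 5)), 2) = Pow(Add(-7, Rational(11, 5)), 2) = Pow(Rational(-24, 5), 2) = Rational(576, 25)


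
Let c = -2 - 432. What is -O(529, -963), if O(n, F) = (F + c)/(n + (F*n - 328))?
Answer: -1397/509226 ≈ -0.0027434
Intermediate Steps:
c = -434
O(n, F) = (-434 + F)/(-328 + n + F*n) (O(n, F) = (F - 434)/(n + (F*n - 328)) = (-434 + F)/(n + (-328 + F*n)) = (-434 + F)/(-328 + n + F*n))
-O(529, -963) = -(-434 - 963)/(-328 + 529 - 963*529) = -(-1397)/(-328 + 529 - 509427) = -(-1397)/(-509226) = -(-1)*(-1397)/509226 = -1*1397/509226 = -1397/509226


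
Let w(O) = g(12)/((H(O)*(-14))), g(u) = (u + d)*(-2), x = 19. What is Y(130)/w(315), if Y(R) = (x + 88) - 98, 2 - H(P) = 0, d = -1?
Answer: 126/11 ≈ 11.455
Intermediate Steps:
H(P) = 2 (H(P) = 2 - 1*0 = 2 + 0 = 2)
Y(R) = 9 (Y(R) = (19 + 88) - 98 = 107 - 98 = 9)
g(u) = 2 - 2*u (g(u) = (u - 1)*(-2) = (-1 + u)*(-2) = 2 - 2*u)
w(O) = 11/14 (w(O) = (2 - 2*12)/((2*(-14))) = (2 - 24)/(-28) = -22*(-1/28) = 11/14)
Y(130)/w(315) = 9/(11/14) = 9*(14/11) = 126/11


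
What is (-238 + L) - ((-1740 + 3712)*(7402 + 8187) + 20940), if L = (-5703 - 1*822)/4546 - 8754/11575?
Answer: -1618731114508259/52619950 ≈ -3.0763e+7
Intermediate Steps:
L = -115322559/52619950 (L = (-5703 - 822)*(1/4546) - 8754*1/11575 = -6525*1/4546 - 8754/11575 = -6525/4546 - 8754/11575 = -115322559/52619950 ≈ -2.1916)
(-238 + L) - ((-1740 + 3712)*(7402 + 8187) + 20940) = (-238 - 115322559/52619950) - ((-1740 + 3712)*(7402 + 8187) + 20940) = -12638870659/52619950 - (1972*15589 + 20940) = -12638870659/52619950 - (30741508 + 20940) = -12638870659/52619950 - 1*30762448 = -12638870659/52619950 - 30762448 = -1618731114508259/52619950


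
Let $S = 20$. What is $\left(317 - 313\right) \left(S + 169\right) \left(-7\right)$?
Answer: $-5292$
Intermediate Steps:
$\left(317 - 313\right) \left(S + 169\right) \left(-7\right) = \left(317 - 313\right) \left(20 + 169\right) \left(-7\right) = 4 \cdot 189 \left(-7\right) = 756 \left(-7\right) = -5292$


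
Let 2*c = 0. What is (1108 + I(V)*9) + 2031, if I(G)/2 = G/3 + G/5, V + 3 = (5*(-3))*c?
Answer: 15551/5 ≈ 3110.2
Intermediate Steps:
c = 0 (c = (½)*0 = 0)
V = -3 (V = -3 + (5*(-3))*0 = -3 - 15*0 = -3 + 0 = -3)
I(G) = 16*G/15 (I(G) = 2*(G/3 + G/5) = 2*(8*G/15) = 16*G/15)
(1108 + I(V)*9) + 2031 = (1108 + ((16/15)*(-3))*9) + 2031 = (1108 - 16/5*9) + 2031 = (1108 - 144/5) + 2031 = 5396/5 + 2031 = 15551/5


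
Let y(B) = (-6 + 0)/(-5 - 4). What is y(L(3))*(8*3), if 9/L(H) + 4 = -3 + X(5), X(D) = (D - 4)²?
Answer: 16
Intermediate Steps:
X(D) = (-4 + D)²
L(H) = -3/2 (L(H) = 9/(-4 + (-3 + (-4 + 5)²)) = 9/(-4 + (-3 + 1²)) = 9/(-4 + (-3 + 1)) = 9/(-4 - 2) = 9/(-6) = 9*(-⅙) = -3/2)
y(B) = ⅔ (y(B) = -6/(-9) = -6*(-⅑) = ⅔)
y(L(3))*(8*3) = 2*(8*3)/3 = (⅔)*24 = 16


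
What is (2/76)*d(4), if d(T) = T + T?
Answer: 4/19 ≈ 0.21053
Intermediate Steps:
d(T) = 2*T
(2/76)*d(4) = (2/76)*(2*4) = (2*(1/76))*8 = (1/38)*8 = 4/19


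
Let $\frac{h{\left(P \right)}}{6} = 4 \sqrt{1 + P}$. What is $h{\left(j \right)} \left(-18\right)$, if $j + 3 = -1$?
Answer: $- 432 i \sqrt{3} \approx - 748.25 i$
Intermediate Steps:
$j = -4$ ($j = -3 - 1 = -4$)
$h{\left(P \right)} = 24 \sqrt{1 + P}$ ($h{\left(P \right)} = 6 \cdot 4 \sqrt{1 + P} = 24 \sqrt{1 + P}$)
$h{\left(j \right)} \left(-18\right) = 24 \sqrt{1 - 4} \left(-18\right) = 24 \sqrt{-3} \left(-18\right) = 24 i \sqrt{3} \left(-18\right) = - 432 i \sqrt{3}$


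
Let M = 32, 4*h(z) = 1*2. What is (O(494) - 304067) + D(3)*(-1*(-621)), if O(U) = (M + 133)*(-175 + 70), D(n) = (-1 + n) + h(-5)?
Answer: -639679/2 ≈ -3.1984e+5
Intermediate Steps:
h(z) = 1/2 (h(z) = (1*2)/4 = (1/4)*2 = 1/2)
D(n) = -1/2 + n (D(n) = (-1 + n) + 1/2 = -1/2 + n)
O(U) = -17325 (O(U) = (32 + 133)*(-175 + 70) = 165*(-105) = -17325)
(O(494) - 304067) + D(3)*(-1*(-621)) = (-17325 - 304067) + (-1/2 + 3)*(-1*(-621)) = -321392 + (5/2)*621 = -321392 + 3105/2 = -639679/2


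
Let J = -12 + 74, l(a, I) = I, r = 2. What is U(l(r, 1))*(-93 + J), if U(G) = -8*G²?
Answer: 248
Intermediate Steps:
J = 62
U(l(r, 1))*(-93 + J) = (-8*1²)*(-93 + 62) = -8*1*(-31) = -8*(-31) = 248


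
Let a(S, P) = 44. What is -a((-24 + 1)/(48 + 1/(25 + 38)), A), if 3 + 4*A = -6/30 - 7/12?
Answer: -44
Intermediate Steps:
A = -227/240 (A = -¾ + (-6/30 - 7/12)/4 = -¾ + (-6*1/30 - 7*1/12)/4 = -¾ + (-⅕ - 7/12)/4 = -¾ + (¼)*(-47/60) = -¾ - 47/240 = -227/240 ≈ -0.94583)
-a((-24 + 1)/(48 + 1/(25 + 38)), A) = -1*44 = -44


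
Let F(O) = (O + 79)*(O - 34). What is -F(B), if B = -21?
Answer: 3190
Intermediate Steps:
F(O) = (-34 + O)*(79 + O) (F(O) = (79 + O)*(-34 + O) = (-34 + O)*(79 + O))
-F(B) = -(-2686 + (-21)**2 + 45*(-21)) = -(-2686 + 441 - 945) = -1*(-3190) = 3190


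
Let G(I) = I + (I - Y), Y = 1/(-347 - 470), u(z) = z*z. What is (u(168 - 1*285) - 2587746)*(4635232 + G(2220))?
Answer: -9757251417235425/817 ≈ -1.1943e+13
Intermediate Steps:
u(z) = z²
Y = -1/817 (Y = 1/(-817) = -1/817 ≈ -0.0012240)
G(I) = 1/817 + 2*I (G(I) = I + (I - 1*(-1/817)) = I + (I + 1/817) = I + (1/817 + I) = 1/817 + 2*I)
(u(168 - 1*285) - 2587746)*(4635232 + G(2220)) = ((168 - 1*285)² - 2587746)*(4635232 + (1/817 + 2*2220)) = ((168 - 285)² - 2587746)*(4635232 + (1/817 + 4440)) = ((-117)² - 2587746)*(4635232 + 3627481/817) = (13689 - 2587746)*(3790612025/817) = -2574057*3790612025/817 = -9757251417235425/817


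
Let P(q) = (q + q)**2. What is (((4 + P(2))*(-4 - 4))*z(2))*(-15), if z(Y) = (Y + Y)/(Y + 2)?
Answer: 2400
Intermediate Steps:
P(q) = 4*q**2 (P(q) = (2*q)**2 = 4*q**2)
z(Y) = 2*Y/(2 + Y) (z(Y) = (2*Y)/(2 + Y) = 2*Y/(2 + Y))
(((4 + P(2))*(-4 - 4))*z(2))*(-15) = (((4 + 4*2**2)*(-4 - 4))*(2*2/(2 + 2)))*(-15) = (((4 + 4*4)*(-8))*(2*2/4))*(-15) = (((4 + 16)*(-8))*(2*2*(1/4)))*(-15) = ((20*(-8))*1)*(-15) = -160*1*(-15) = -160*(-15) = 2400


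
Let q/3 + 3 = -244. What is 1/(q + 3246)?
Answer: 1/2505 ≈ 0.00039920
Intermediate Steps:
q = -741 (q = -9 + 3*(-244) = -9 - 732 = -741)
1/(q + 3246) = 1/(-741 + 3246) = 1/2505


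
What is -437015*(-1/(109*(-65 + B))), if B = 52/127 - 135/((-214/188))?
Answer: 5938596835/79996081 ≈ 74.236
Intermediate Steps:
B = 1617194/13589 (B = 52*(1/127) - 135/((-214*1/188)) = 52/127 - 135/(-107/94) = 52/127 - 135*(-94/107) = 52/127 + 12690/107 = 1617194/13589 ≈ 119.01)
-437015*(-1/(109*(-65 + B))) = -437015*(-1/(109*(-65 + 1617194/13589))) = -437015/((733909/13589)*(-109)) = -437015/(-79996081/13589) = -437015*(-13589/79996081) = 5938596835/79996081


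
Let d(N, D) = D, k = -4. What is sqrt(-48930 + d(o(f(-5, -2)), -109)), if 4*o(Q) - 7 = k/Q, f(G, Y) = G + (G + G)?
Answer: I*sqrt(49039) ≈ 221.45*I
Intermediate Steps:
f(G, Y) = 3*G (f(G, Y) = G + 2*G = 3*G)
o(Q) = 7/4 - 1/Q (o(Q) = 7/4 + (-4/Q)/4 = 7/4 - 1/Q)
sqrt(-48930 + d(o(f(-5, -2)), -109)) = sqrt(-48930 - 109) = sqrt(-49039) = I*sqrt(49039)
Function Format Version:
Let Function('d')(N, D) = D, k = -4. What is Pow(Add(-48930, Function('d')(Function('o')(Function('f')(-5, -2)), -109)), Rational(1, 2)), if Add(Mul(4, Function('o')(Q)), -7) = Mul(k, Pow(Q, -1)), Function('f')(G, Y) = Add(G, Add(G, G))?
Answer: Mul(I, Pow(49039, Rational(1, 2))) ≈ Mul(221.45, I)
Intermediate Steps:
Function('f')(G, Y) = Mul(3, G) (Function('f')(G, Y) = Add(G, Mul(2, G)) = Mul(3, G))
Function('o')(Q) = Add(Rational(7, 4), Mul(-1, Pow(Q, -1))) (Function('o')(Q) = Add(Rational(7, 4), Mul(Rational(1, 4), Mul(-4, Pow(Q, -1)))) = Add(Rational(7, 4), Mul(-1, Pow(Q, -1))))
Pow(Add(-48930, Function('d')(Function('o')(Function('f')(-5, -2)), -109)), Rational(1, 2)) = Pow(Add(-48930, -109), Rational(1, 2)) = Pow(-49039, Rational(1, 2)) = Mul(I, Pow(49039, Rational(1, 2)))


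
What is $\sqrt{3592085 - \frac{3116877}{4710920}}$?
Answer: $\frac{\sqrt{19929572912731636790}}{2355460} \approx 1895.3$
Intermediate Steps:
$\sqrt{3592085 - \frac{3116877}{4710920}} = \sqrt{\frac{16922021951323}{4710920}} = \frac{\sqrt{19929572912731636790}}{2355460}$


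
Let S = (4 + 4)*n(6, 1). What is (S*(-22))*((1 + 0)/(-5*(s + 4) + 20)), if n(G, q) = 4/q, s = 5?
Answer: 704/25 ≈ 28.160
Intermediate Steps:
S = 32 (S = (4 + 4)*(4/1) = 8*(4*1) = 8*4 = 32)
(S*(-22))*((1 + 0)/(-5*(s + 4) + 20)) = (32*(-22))*((1 + 0)/(-5*(5 + 4) + 20)) = -704/(-5*9 + 20) = -704/(-45 + 20) = -704/(-25) = -704*(-1)/25 = -704*(-1/25) = 704/25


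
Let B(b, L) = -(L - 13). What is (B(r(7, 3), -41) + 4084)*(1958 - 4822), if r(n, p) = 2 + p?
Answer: -11851232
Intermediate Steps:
B(b, L) = 13 - L (B(b, L) = -(-13 + L) = 13 - L)
(B(r(7, 3), -41) + 4084)*(1958 - 4822) = ((13 - 1*(-41)) + 4084)*(1958 - 4822) = ((13 + 41) + 4084)*(-2864) = (54 + 4084)*(-2864) = 4138*(-2864) = -11851232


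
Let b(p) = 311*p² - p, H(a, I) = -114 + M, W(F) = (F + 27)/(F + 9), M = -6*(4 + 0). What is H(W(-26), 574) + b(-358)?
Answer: 39859224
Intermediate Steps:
M = -24 (M = -6*4 = -24)
W(F) = (27 + F)/(9 + F)
H(a, I) = -138 (H(a, I) = -114 - 24 = -138)
b(p) = -p + 311*p²
H(W(-26), 574) + b(-358) = -138 - 358*(-1 + 311*(-358)) = -138 - 358*(-1 - 111338) = -138 - 358*(-111339) = -138 + 39859362 = 39859224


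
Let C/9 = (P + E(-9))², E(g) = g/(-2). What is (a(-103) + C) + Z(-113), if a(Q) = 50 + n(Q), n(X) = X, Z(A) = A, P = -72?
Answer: 163361/4 ≈ 40840.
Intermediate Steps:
E(g) = -g/2 (E(g) = g*(-½) = -g/2)
a(Q) = 50 + Q
C = 164025/4 (C = 9*(-72 - ½*(-9))² = 9*(-72 + 9/2)² = 9*(-135/2)² = 9*(18225/4) = 164025/4 ≈ 41006.)
(a(-103) + C) + Z(-113) = ((50 - 103) + 164025/4) - 113 = (-53 + 164025/4) - 113 = 163813/4 - 113 = 163361/4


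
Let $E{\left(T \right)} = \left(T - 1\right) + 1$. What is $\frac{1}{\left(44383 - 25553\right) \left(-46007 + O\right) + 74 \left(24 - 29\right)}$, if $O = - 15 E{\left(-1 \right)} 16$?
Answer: $- \frac{1}{861792980} \approx -1.1604 \cdot 10^{-9}$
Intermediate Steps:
$E{\left(T \right)} = T$ ($E{\left(T \right)} = \left(-1 + T\right) + 1 = T$)
$O = 240$ ($O = \left(-15\right) \left(-1\right) 16 = 15 \cdot 16 = 240$)
$\frac{1}{\left(44383 - 25553\right) \left(-46007 + O\right) + 74 \left(24 - 29\right)} = \frac{1}{\left(44383 - 25553\right) \left(-46007 + 240\right) + 74 \left(24 - 29\right)} = \frac{1}{18830 \left(-45767\right) + 74 \left(-5\right)} = \frac{1}{-861792610 - 370} = \frac{1}{-861792980} = - \frac{1}{861792980}$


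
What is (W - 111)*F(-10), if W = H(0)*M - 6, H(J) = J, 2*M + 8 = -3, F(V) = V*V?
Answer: -11700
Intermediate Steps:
F(V) = V²
M = -11/2 (M = -4 + (½)*(-3) = -4 - 3/2 = -11/2 ≈ -5.5000)
W = -6 (W = 0*(-11/2) - 6 = 0 - 6 = -6)
(W - 111)*F(-10) = (-6 - 111)*(-10)² = -117*100 = -11700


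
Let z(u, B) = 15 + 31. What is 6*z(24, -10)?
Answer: 276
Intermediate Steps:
z(u, B) = 46
6*z(24, -10) = 6*46 = 276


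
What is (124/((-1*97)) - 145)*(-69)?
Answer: 979041/97 ≈ 10093.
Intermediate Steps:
(124/((-1*97)) - 145)*(-69) = (124/(-97) - 145)*(-69) = (124*(-1/97) - 145)*(-69) = (-124/97 - 145)*(-69) = -14189/97*(-69) = 979041/97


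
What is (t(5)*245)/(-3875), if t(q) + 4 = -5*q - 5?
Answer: 1666/775 ≈ 2.1497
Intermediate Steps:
t(q) = -9 - 5*q (t(q) = -4 + (-5*q - 5) = -4 + (-5 - 5*q) = -9 - 5*q)
(t(5)*245)/(-3875) = ((-9 - 5*5)*245)/(-3875) = ((-9 - 25)*245)*(-1/3875) = -34*245*(-1/3875) = -8330*(-1/3875) = 1666/775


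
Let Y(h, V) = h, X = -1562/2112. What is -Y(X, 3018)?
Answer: 71/96 ≈ 0.73958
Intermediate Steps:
X = -71/96 (X = -1562*1/2112 = -71/96 ≈ -0.73958)
-Y(X, 3018) = -1*(-71/96) = 71/96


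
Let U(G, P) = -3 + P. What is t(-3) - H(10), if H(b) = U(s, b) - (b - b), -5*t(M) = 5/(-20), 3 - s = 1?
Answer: -139/20 ≈ -6.9500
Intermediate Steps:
s = 2 (s = 3 - 1*1 = 3 - 1 = 2)
t(M) = 1/20 (t(M) = -1/(-20) = -(-1)/20 = -⅕*(-¼) = 1/20)
H(b) = -3 + b (H(b) = (-3 + b) - (b - b) = (-3 + b) - 1*0 = (-3 + b) + 0 = -3 + b)
t(-3) - H(10) = 1/20 - (-3 + 10) = 1/20 - 1*7 = 1/20 - 7 = -139/20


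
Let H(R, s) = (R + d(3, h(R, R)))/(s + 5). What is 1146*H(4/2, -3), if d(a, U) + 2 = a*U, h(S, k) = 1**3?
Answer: 1719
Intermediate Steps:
h(S, k) = 1
d(a, U) = -2 + U*a (d(a, U) = -2 + a*U = -2 + U*a)
H(R, s) = (1 + R)/(5 + s) (H(R, s) = (R + (-2 + 1*3))/(s + 5) = (R + (-2 + 3))/(5 + s) = (R + 1)/(5 + s) = (1 + R)/(5 + s))
1146*H(4/2, -3) = 1146*((1 + 4/2)/(5 - 3)) = 1146*((1 + 4*(1/2))/2) = 1146*((1 + 2)/2) = 1146*((1/2)*3) = 1146*(3/2) = 1719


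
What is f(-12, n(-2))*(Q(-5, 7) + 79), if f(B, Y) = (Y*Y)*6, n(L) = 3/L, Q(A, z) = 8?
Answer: 2349/2 ≈ 1174.5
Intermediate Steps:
f(B, Y) = 6*Y**2 (f(B, Y) = Y**2*6 = 6*Y**2)
f(-12, n(-2))*(Q(-5, 7) + 79) = (6*(3/(-2))**2)*(8 + 79) = (6*(3*(-1/2))**2)*87 = (6*(-3/2)**2)*87 = (6*(9/4))*87 = (27/2)*87 = 2349/2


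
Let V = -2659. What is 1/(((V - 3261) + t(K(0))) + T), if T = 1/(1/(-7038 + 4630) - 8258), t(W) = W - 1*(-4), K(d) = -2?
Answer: -19885265/117681000678 ≈ -0.00016898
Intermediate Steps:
t(W) = 4 + W (t(W) = W + 4 = 4 + W)
T = -2408/19885265 (T = 1/(1/(-2408) - 8258) = 1/(-1/2408 - 8258) = 1/(-19885265/2408) = -2408/19885265 ≈ -0.00012109)
1/(((V - 3261) + t(K(0))) + T) = 1/(((-2659 - 3261) + (4 - 2)) - 2408/19885265) = 1/((-5920 + 2) - 2408/19885265) = 1/(-5918 - 2408/19885265) = 1/(-117681000678/19885265) = -19885265/117681000678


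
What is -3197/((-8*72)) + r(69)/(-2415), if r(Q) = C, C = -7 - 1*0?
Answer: 367847/66240 ≈ 5.5532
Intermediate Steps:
C = -7 (C = -7 + 0 = -7)
r(Q) = -7
-3197/((-8*72)) + r(69)/(-2415) = -3197/((-8*72)) - 7/(-2415) = -3197/(-576) - 7*(-1/2415) = -3197*(-1/576) + 1/345 = 3197/576 + 1/345 = 367847/66240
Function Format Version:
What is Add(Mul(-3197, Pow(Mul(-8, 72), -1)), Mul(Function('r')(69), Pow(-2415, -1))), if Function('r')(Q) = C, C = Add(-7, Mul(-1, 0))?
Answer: Rational(367847, 66240) ≈ 5.5532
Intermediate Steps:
C = -7 (C = Add(-7, 0) = -7)
Function('r')(Q) = -7
Add(Mul(-3197, Pow(Mul(-8, 72), -1)), Mul(Function('r')(69), Pow(-2415, -1))) = Add(Mul(-3197, Pow(Mul(-8, 72), -1)), Mul(-7, Pow(-2415, -1))) = Add(Mul(-3197, Pow(-576, -1)), Mul(-7, Rational(-1, 2415))) = Add(Mul(-3197, Rational(-1, 576)), Rational(1, 345)) = Add(Rational(3197, 576), Rational(1, 345)) = Rational(367847, 66240)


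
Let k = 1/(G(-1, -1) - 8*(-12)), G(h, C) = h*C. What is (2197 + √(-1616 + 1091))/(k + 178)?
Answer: 213109/17267 + 485*I*√21/17267 ≈ 12.342 + 0.12872*I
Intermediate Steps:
G(h, C) = C*h
k = 1/97 (k = 1/(-1*(-1) - 8*(-12)) = 1/(1 + 96) = 1/97 ≈ 0.010309)
(2197 + √(-1616 + 1091))/(k + 178) = (2197 + √(-1616 + 1091))/(1/97 + 178) = (2197 + √(-525))/(17267/97) = (2197 + 5*I*√21)*(97/17267) = 213109/17267 + 485*I*√21/17267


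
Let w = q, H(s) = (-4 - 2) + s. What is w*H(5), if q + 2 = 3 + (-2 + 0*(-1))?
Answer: 1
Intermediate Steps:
H(s) = -6 + s
q = -1 (q = -2 + (3 + (-2 + 0*(-1))) = -2 + (3 + (-2 + 0)) = -2 + (3 - 2) = -2 + 1 = -1)
w = -1
w*H(5) = -(-6 + 5) = -1*(-1) = 1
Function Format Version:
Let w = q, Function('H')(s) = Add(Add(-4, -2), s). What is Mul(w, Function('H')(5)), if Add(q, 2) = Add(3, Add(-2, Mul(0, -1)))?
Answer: 1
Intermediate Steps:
Function('H')(s) = Add(-6, s)
q = -1 (q = Add(-2, Add(3, Add(-2, Mul(0, -1)))) = Add(-2, Add(3, Add(-2, 0))) = Add(-2, Add(3, -2)) = Add(-2, 1) = -1)
w = -1
Mul(w, Function('H')(5)) = Mul(-1, Add(-6, 5)) = Mul(-1, -1) = 1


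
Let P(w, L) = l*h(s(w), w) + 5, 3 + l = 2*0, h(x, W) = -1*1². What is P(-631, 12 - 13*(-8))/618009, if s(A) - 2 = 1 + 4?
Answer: 8/618009 ≈ 1.2945e-5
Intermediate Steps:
s(A) = 7 (s(A) = 2 + (1 + 4) = 2 + 5 = 7)
h(x, W) = -1 (h(x, W) = -1*1 = -1)
l = -3 (l = -3 + 2*0 = -3 + 0 = -3)
P(w, L) = 8 (P(w, L) = -3*(-1) + 5 = 3 + 5 = 8)
P(-631, 12 - 13*(-8))/618009 = 8/618009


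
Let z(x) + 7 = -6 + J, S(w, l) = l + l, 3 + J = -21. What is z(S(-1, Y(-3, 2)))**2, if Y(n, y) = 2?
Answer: 1369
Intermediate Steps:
J = -24 (J = -3 - 21 = -24)
S(w, l) = 2*l
z(x) = -37 (z(x) = -7 + (-6 - 24) = -7 - 30 = -37)
z(S(-1, Y(-3, 2)))**2 = (-37)**2 = 1369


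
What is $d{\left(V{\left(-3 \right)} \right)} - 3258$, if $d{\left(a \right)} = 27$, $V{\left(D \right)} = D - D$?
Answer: $-3231$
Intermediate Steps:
$V{\left(D \right)} = 0$
$d{\left(V{\left(-3 \right)} \right)} - 3258 = 27 - 3258 = -3231$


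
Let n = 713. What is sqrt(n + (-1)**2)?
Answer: sqrt(714) ≈ 26.721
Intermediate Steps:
sqrt(n + (-1)**2) = sqrt(713 + (-1)**2) = sqrt(713 + 1) = sqrt(714)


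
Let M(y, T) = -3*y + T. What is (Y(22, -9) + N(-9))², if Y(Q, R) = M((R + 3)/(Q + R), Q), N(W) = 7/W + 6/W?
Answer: 6589489/13689 ≈ 481.37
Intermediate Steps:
N(W) = 13/W
M(y, T) = T - 3*y
Y(Q, R) = Q - 3*(3 + R)/(Q + R) (Y(Q, R) = Q - 3*(R + 3)/(Q + R) = Q - 3*(3 + R)/(Q + R))
(Y(22, -9) + N(-9))² = ((-9 - 3*(-9) + 22*(22 - 9))/(22 - 9) + 13/(-9))² = ((-9 + 27 + 22*13)/13 + 13*(-⅑))² = ((-9 + 27 + 286)/13 - 13/9)² = ((1/13)*304 - 13/9)² = (304/13 - 13/9)² = (2567/117)² = 6589489/13689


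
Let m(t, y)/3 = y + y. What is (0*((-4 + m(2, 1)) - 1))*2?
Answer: 0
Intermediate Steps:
m(t, y) = 6*y (m(t, y) = 3*(y + y) = 3*(2*y) = 6*y)
(0*((-4 + m(2, 1)) - 1))*2 = (0*((-4 + 6*1) - 1))*2 = (0*((-4 + 6) - 1))*2 = (0*(2 - 1))*2 = (0*1)*2 = 0*2 = 0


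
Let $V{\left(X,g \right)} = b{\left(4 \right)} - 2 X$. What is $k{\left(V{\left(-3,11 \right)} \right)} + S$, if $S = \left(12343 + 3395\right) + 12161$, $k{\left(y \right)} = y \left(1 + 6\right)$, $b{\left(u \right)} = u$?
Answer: $27969$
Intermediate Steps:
$V{\left(X,g \right)} = 4 - 2 X$
$k{\left(y \right)} = 7 y$ ($k{\left(y \right)} = y 7 = 7 y$)
$S = 27899$ ($S = 15738 + 12161 = 27899$)
$k{\left(V{\left(-3,11 \right)} \right)} + S = 7 \left(4 - -6\right) + 27899 = 7 \left(4 + 6\right) + 27899 = 7 \cdot 10 + 27899 = 70 + 27899 = 27969$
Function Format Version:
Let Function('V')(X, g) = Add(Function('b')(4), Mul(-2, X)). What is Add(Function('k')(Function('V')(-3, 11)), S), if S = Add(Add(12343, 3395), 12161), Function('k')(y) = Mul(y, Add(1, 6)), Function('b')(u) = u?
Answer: 27969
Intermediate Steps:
Function('V')(X, g) = Add(4, Mul(-2, X))
Function('k')(y) = Mul(7, y) (Function('k')(y) = Mul(y, 7) = Mul(7, y))
S = 27899 (S = Add(15738, 12161) = 27899)
Add(Function('k')(Function('V')(-3, 11)), S) = Add(Mul(7, Add(4, Mul(-2, -3))), 27899) = Add(Mul(7, Add(4, 6)), 27899) = Add(Mul(7, 10), 27899) = Add(70, 27899) = 27969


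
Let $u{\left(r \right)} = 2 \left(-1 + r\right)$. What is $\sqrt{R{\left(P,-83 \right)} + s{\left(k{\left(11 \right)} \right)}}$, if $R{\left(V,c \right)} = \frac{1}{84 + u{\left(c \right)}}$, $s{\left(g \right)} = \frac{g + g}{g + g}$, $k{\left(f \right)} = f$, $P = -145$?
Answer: $\frac{\sqrt{1743}}{42} \approx 0.99403$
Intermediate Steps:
$u{\left(r \right)} = -2 + 2 r$
$s{\left(g \right)} = 1$ ($s{\left(g \right)} = \frac{2 g}{2 g} = 2 g \frac{1}{2 g} = 1$)
$R{\left(V,c \right)} = \frac{1}{82 + 2 c}$ ($R{\left(V,c \right)} = \frac{1}{84 + \left(-2 + 2 c\right)} = \frac{1}{82 + 2 c}$)
$\sqrt{R{\left(P,-83 \right)} + s{\left(k{\left(11 \right)} \right)}} = \sqrt{\frac{1}{2 \left(41 - 83\right)} + 1} = \sqrt{\frac{1}{2 \left(-42\right)} + 1} = \sqrt{\frac{1}{2} \left(- \frac{1}{42}\right) + 1} = \sqrt{- \frac{1}{84} + 1} = \sqrt{\frac{83}{84}} = \frac{\sqrt{1743}}{42}$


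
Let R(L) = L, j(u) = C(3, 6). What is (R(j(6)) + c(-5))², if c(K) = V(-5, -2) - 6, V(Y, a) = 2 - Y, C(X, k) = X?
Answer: 16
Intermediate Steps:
j(u) = 3
c(K) = 1 (c(K) = (2 - 1*(-5)) - 6 = (2 + 5) - 6 = 7 - 6 = 1)
(R(j(6)) + c(-5))² = (3 + 1)² = 4² = 16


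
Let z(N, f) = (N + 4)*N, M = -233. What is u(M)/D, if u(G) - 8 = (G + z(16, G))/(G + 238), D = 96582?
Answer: 127/482910 ≈ 0.00026299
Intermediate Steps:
z(N, f) = N*(4 + N) (z(N, f) = (4 + N)*N = N*(4 + N))
u(G) = 8 + (320 + G)/(238 + G) (u(G) = 8 + (G + 16*(4 + 16))/(G + 238) = 8 + (G + 16*20)/(238 + G) = 8 + (G + 320)/(238 + G) = 8 + (320 + G)/(238 + G))
u(M)/D = ((2224 + 9*(-233))/(238 - 233))/96582 = ((2224 - 2097)/5)*(1/96582) = ((⅕)*127)*(1/96582) = (127/5)*(1/96582) = 127/482910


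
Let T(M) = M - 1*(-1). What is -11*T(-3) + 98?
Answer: 120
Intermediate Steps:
T(M) = 1 + M (T(M) = M + 1 = 1 + M)
-11*T(-3) + 98 = -11*(1 - 3) + 98 = -11*(-2) + 98 = 22 + 98 = 120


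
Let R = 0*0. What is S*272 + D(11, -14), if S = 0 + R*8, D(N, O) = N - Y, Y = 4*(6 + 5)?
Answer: -33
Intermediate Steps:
R = 0
Y = 44 (Y = 4*11 = 44)
D(N, O) = -44 + N (D(N, O) = N - 1*44 = N - 44 = -44 + N)
S = 0 (S = 0 + 0*8 = 0 + 0 = 0)
S*272 + D(11, -14) = 0*272 + (-44 + 11) = 0 - 33 = -33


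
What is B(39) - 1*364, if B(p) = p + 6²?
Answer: -289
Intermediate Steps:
B(p) = 36 + p (B(p) = p + 36 = 36 + p)
B(39) - 1*364 = (36 + 39) - 1*364 = 75 - 364 = -289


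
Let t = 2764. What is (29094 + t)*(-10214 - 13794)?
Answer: -764846864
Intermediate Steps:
(29094 + t)*(-10214 - 13794) = (29094 + 2764)*(-10214 - 13794) = 31858*(-24008) = -764846864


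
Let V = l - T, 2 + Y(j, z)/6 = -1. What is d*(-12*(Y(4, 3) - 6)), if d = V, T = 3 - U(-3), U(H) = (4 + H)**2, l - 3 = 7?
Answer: 2304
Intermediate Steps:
l = 10 (l = 3 + 7 = 10)
Y(j, z) = -18 (Y(j, z) = -12 + 6*(-1) = -12 - 6 = -18)
T = 2 (T = 3 - (4 - 3)**2 = 3 - 1*1**2 = 3 - 1*1 = 3 - 1 = 2)
V = 8 (V = 10 - 1*2 = 10 - 2 = 8)
d = 8
d*(-12*(Y(4, 3) - 6)) = 8*(-12*(-18 - 6)) = 8*(-12*(-24)) = 8*288 = 2304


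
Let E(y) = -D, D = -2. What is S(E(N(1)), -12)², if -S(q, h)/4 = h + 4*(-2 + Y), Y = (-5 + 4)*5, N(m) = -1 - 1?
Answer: 25600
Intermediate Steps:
N(m) = -2
E(y) = 2 (E(y) = -1*(-2) = 2)
Y = -5 (Y = -1*5 = -5)
S(q, h) = 112 - 4*h (S(q, h) = -4*(h + 4*(-2 - 5)) = -4*(h + 4*(-7)) = -4*(h - 28) = -4*(-28 + h) = 112 - 4*h)
S(E(N(1)), -12)² = (112 - 4*(-12))² = (112 + 48)² = 160² = 25600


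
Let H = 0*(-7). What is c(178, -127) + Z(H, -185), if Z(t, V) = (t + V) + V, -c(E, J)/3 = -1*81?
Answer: -127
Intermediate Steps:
c(E, J) = 243 (c(E, J) = -(-3)*81 = -3*(-81) = 243)
H = 0
Z(t, V) = t + 2*V (Z(t, V) = (V + t) + V = t + 2*V)
c(178, -127) + Z(H, -185) = 243 + (0 + 2*(-185)) = 243 + (0 - 370) = 243 - 370 = -127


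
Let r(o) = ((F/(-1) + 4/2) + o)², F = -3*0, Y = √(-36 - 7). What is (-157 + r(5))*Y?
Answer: -108*I*√43 ≈ -708.2*I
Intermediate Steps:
Y = I*√43 (Y = √(-43) = I*√43 ≈ 6.5574*I)
F = 0
r(o) = (2 + o)² (r(o) = ((0/(-1) + 4/2) + o)² = ((0*(-1) + 4*(½)) + o)² = ((0 + 2) + o)² = (2 + o)²)
(-157 + r(5))*Y = (-157 + (2 + 5)²)*(I*√43) = (-157 + 7²)*(I*√43) = (-157 + 49)*(I*√43) = -108*I*√43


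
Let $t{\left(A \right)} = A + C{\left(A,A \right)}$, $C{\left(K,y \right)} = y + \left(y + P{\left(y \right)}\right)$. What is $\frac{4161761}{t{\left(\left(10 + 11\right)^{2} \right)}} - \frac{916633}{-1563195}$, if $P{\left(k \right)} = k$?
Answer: $\frac{2169086975669}{919158660} \approx 2359.9$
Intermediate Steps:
$C{\left(K,y \right)} = 3 y$ ($C{\left(K,y \right)} = y + \left(y + y\right) = y + 2 y = 3 y$)
$t{\left(A \right)} = 4 A$ ($t{\left(A \right)} = A + 3 A = 4 A$)
$\frac{4161761}{t{\left(\left(10 + 11\right)^{2} \right)}} - \frac{916633}{-1563195} = \frac{4161761}{4 \left(10 + 11\right)^{2}} - \frac{916633}{-1563195} = \frac{4161761}{4 \cdot 21^{2}} - - \frac{916633}{1563195} = \frac{4161761}{4 \cdot 441} + \frac{916633}{1563195} = \frac{4161761}{1764} + \frac{916633}{1563195} = \frac{2169086975669}{919158660}$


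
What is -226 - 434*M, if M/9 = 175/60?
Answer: -23237/2 ≈ -11619.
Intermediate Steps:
M = 105/4 (M = 9*(175/60) = 9*(175*(1/60)) = 9*(35/12) = 105/4 ≈ 26.250)
-226 - 434*M = -226 - 434*105/4 = -226 - 22785/2 = -23237/2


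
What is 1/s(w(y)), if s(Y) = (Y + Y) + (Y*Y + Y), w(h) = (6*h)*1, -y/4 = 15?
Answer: 1/128520 ≈ 7.7809e-6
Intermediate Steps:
y = -60 (y = -4*15 = -60)
w(h) = 6*h
s(Y) = Y² + 3*Y (s(Y) = 2*Y + (Y² + Y) = 2*Y + (Y + Y²) = Y² + 3*Y)
1/s(w(y)) = 1/((6*(-60))*(3 + 6*(-60))) = 1/(-360*(3 - 360)) = 1/(-360*(-357)) = 1/128520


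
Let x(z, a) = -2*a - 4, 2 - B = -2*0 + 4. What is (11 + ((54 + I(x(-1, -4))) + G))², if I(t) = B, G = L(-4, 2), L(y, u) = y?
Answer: 3481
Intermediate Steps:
G = -4
B = -2 (B = 2 - (-2*0 + 4) = 2 - (0 + 4) = 2 - 1*4 = 2 - 4 = -2)
x(z, a) = -4 - 2*a
I(t) = -2
(11 + ((54 + I(x(-1, -4))) + G))² = (11 + ((54 - 2) - 4))² = (11 + (52 - 4))² = (11 + 48)² = 59² = 3481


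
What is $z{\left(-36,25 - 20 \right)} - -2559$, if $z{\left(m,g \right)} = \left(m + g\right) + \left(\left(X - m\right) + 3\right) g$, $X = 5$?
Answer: $2748$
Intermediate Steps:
$z{\left(m,g \right)} = g + m + g \left(8 - m\right)$ ($z{\left(m,g \right)} = \left(m + g\right) + \left(\left(5 - m\right) + 3\right) g = \left(g + m\right) + \left(8 - m\right) g = \left(g + m\right) + g \left(8 - m\right) = g + m + g \left(8 - m\right)$)
$z{\left(-36,25 - 20 \right)} - -2559 = \left(-36 + 9 \left(25 - 20\right) - \left(25 - 20\right) \left(-36\right)\right) - -2559 = \left(-36 + 9 \cdot 5 - 5 \left(-36\right)\right) + 2559 = \left(-36 + 45 + 180\right) + 2559 = 189 + 2559 = 2748$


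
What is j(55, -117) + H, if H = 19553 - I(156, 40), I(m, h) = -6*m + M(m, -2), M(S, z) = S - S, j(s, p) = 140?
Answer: 20629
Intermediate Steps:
M(S, z) = 0
I(m, h) = -6*m (I(m, h) = -6*m + 0 = -6*m)
H = 20489 (H = 19553 - (-6)*156 = 19553 - 1*(-936) = 19553 + 936 = 20489)
j(55, -117) + H = 140 + 20489 = 20629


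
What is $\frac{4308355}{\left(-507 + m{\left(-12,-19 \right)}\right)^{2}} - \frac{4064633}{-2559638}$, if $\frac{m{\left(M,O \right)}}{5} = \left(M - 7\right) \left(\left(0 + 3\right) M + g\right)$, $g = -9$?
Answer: $\frac{34368386567041}{18170644913856} \approx 1.8914$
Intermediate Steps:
$m{\left(M,O \right)} = 5 \left(-9 + 3 M\right) \left(-7 + M\right)$ ($m{\left(M,O \right)} = 5 \left(M - 7\right) \left(\left(0 + 3\right) M - 9\right) = 5 \left(-7 + M\right) \left(3 M - 9\right) = 5 \left(-7 + M\right) \left(-9 + 3 M\right) = 5 \left(-9 + 3 M\right) \left(-7 + M\right)$)
$\frac{4308355}{\left(-507 + m{\left(-12,-19 \right)}\right)^{2}} - \frac{4064633}{-2559638} = \frac{4308355}{\left(-507 + \left(315 - -1800 + 15 \left(-12\right)^{2}\right)\right)^{2}} - \frac{4064633}{-2559638} = \frac{4308355}{\left(-507 + \left(315 + 1800 + 15 \cdot 144\right)\right)^{2}} - - \frac{4064633}{2559638} = \frac{4308355}{\left(-507 + \left(315 + 1800 + 2160\right)\right)^{2}} + \frac{4064633}{2559638} = \frac{4308355}{\left(-507 + 4275\right)^{2}} + \frac{4064633}{2559638} = \frac{4308355}{3768^{2}} + \frac{4064633}{2559638} = \frac{4308355}{14197824} + \frac{4064633}{2559638} = \frac{34368386567041}{18170644913856}$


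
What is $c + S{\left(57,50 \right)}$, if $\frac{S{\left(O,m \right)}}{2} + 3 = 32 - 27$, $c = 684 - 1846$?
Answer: $-1158$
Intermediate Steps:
$c = -1162$ ($c = 684 - 1846 = -1162$)
$S{\left(O,m \right)} = 4$ ($S{\left(O,m \right)} = -6 + 2 \left(32 - 27\right) = -6 + 2 \cdot 5 = -6 + 10 = 4$)
$c + S{\left(57,50 \right)} = -1162 + 4 = -1158$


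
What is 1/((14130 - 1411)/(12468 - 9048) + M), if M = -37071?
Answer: -3420/126770101 ≈ -2.6978e-5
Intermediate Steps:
1/((14130 - 1411)/(12468 - 9048) + M) = 1/((14130 - 1411)/(12468 - 9048) - 37071) = 1/(12719/3420 - 37071) = 1/(-126770101/3420) = -3420/126770101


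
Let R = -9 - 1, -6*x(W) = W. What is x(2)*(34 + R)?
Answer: -8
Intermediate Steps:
x(W) = -W/6
R = -10
x(2)*(34 + R) = (-⅙*2)*(34 - 10) = -⅓*24 = -8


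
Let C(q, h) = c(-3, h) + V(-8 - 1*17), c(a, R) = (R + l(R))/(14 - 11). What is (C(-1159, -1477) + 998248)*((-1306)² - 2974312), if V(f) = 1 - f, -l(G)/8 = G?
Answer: -1270858545612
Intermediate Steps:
l(G) = -8*G
c(a, R) = -7*R/3 (c(a, R) = (R - 8*R)/(14 - 11) = -7*R/3)
C(q, h) = 26 - 7*h/3 (C(q, h) = -7*h/3 + (1 - (-8 - 1*17)) = -7*h/3 + (1 - (-8 - 17)) = -7*h/3 + (1 - 1*(-25)) = -7*h/3 + (1 + 25) = -7*h/3 + 26 = 26 - 7*h/3)
(C(-1159, -1477) + 998248)*((-1306)² - 2974312) = ((26 - 7/3*(-1477)) + 998248)*((-1306)² - 2974312) = ((26 + 10339/3) + 998248)*(1705636 - 2974312) = (10417/3 + 998248)*(-1268676) = (3005161/3)*(-1268676) = -1270858545612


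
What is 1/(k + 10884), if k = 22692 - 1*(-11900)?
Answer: 1/45476 ≈ 2.1990e-5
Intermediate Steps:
k = 34592 (k = 22692 + 11900 = 34592)
1/(k + 10884) = 1/(34592 + 10884) = 1/45476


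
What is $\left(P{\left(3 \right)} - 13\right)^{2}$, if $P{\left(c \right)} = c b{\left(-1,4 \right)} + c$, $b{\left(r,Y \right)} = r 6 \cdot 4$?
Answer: $6724$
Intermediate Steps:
$b{\left(r,Y \right)} = 24 r$ ($b{\left(r,Y \right)} = 6 r 4 = 24 r$)
$P{\left(c \right)} = - 23 c$ ($P{\left(c \right)} = c 24 \left(-1\right) + c = c \left(-24\right) + c = - 24 c + c = - 23 c$)
$\left(P{\left(3 \right)} - 13\right)^{2} = \left(\left(-23\right) 3 - 13\right)^{2} = \left(-69 - 13\right)^{2} = \left(-82\right)^{2} = 6724$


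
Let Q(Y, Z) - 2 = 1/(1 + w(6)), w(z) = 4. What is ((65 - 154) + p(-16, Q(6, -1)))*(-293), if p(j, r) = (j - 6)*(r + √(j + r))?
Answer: 201291/5 + 6446*I*√345/5 ≈ 40258.0 + 23946.0*I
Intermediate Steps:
Q(Y, Z) = 11/5 (Q(Y, Z) = 2 + 1/(1 + 4) = 2 + 1/5 = 2 + ⅕ = 11/5)
p(j, r) = (-6 + j)*(r + √(j + r))
((65 - 154) + p(-16, Q(6, -1)))*(-293) = ((65 - 154) + (-6*11/5 - 6*√(-16 + 11/5) - 16*11/5 - 16*√(-16 + 11/5)))*(-293) = (-89 + (-66/5 - 6*I*√345/5 - 176/5 - 16*I*√345/5))*(-293) = (-89 + (-242/5 - 22*I*√345/5))*(-293) = (-687/5 - 22*I*√345/5)*(-293) = 201291/5 + 6446*I*√345/5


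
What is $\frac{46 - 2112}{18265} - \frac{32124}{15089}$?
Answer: $- \frac{617918734}{275600585} \approx -2.2421$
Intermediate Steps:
$\frac{46 - 2112}{18265} - \frac{32124}{15089} = \left(46 - 2112\right) \frac{1}{18265} - \frac{32124}{15089} = \left(-2066\right) \frac{1}{18265} - \frac{32124}{15089} = - \frac{2066}{18265} - \frac{32124}{15089} = - \frac{617918734}{275600585}$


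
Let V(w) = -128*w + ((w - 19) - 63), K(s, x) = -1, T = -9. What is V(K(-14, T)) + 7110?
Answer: 7155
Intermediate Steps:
V(w) = -82 - 127*w (V(w) = -128*w + ((-19 + w) - 63) = -128*w + (-82 + w) = -82 - 127*w)
V(K(-14, T)) + 7110 = (-82 - 127*(-1)) + 7110 = (-82 + 127) + 7110 = 45 + 7110 = 7155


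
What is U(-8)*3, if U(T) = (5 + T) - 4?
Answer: -21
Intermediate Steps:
U(T) = 1 + T
U(-8)*3 = (1 - 8)*3 = -7*3 = -21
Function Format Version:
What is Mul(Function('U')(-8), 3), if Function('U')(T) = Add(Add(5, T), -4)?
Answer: -21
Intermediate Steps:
Function('U')(T) = Add(1, T)
Mul(Function('U')(-8), 3) = Mul(Add(1, -8), 3) = Mul(-7, 3) = -21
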